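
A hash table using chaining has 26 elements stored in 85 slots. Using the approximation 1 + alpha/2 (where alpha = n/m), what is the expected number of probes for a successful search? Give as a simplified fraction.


Load factor alpha = n/m = 26/85
Expected probes = 1 + alpha/2 = 1 + 26/(2*85)
= 1 + 26/170
= 170/170 + 26/170
= 196/170
Simplify: 98/85


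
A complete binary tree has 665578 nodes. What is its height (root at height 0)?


In a complete binary tree, level k holds nodes 2^k .. 2^(k+1)-1 (1-indexed).
Height = floor(log2(n)) = floor(log2(665578)) = 19
Check: 2^19 = 524288 <= 665578 < 1048576 = 2^20


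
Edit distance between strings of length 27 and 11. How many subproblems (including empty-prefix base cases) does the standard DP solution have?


The table includes base cases (empty prefixes).
Rows: (m+1) = 28
Columns: (n+1) = 12
Total = 28 * 12 = 336


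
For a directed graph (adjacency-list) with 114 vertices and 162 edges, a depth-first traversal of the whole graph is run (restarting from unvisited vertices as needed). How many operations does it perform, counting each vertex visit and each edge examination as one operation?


A full DFS traversal visits each vertex once and examines each edge once.
V = 114
E = 162
Sum = 114 + 162 = 276


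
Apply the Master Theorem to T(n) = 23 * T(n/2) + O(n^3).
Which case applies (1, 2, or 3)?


The Master Theorem: T(n) = a*T(n/b) + O(n^c)
  a = 23, b = 2, c = 3
log_b(a) = log_2(23) ~ 4.524
Compare b^c with a: 2^3 = 8 < 23, so c < log_b(a).
Since c < log_b(a), Case 1 applies.
T(n) = O(n^(log_2 23)) ~ O(n^4.524)
Master Theorem case = 1


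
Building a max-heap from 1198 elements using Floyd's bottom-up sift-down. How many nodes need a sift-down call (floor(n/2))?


In a heap of 1198 elements (0-indexed array):
  Last element index: 1197
  Parent of last element: floor((1197 - 1) / 2) = 598
  Internal nodes: indices 0 to 598
  Count = floor(1198/2) = 599


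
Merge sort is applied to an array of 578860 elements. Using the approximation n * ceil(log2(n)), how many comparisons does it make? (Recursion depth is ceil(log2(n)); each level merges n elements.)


Merge sort divides the array into halves recursively.
Number of levels = ceil(log2(578860)) = 20
At each level, approximately n = 578860 comparisons are needed for merging.
Total comparisons ~ n * ceil(log2(n)) = 578860 * 20 = 11577200


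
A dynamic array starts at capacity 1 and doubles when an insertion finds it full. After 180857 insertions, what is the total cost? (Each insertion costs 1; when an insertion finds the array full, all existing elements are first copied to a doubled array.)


Insertion cost: 180857 (one per element)
Resizes occur just before inserting elements 2, 3, 5, 9, ...
Elements copied at each resize: 1 + 2 + 4 + 8 + 16 + 32 + 64 + 128 + 256 + 512 + 1024 + 2048 + 4096 + 8192 + 16384 + 32768 + 65536 + 131072
Sum of copies = 262143 (geometric series: 2^k - 1)
Total = 180857 + 262143 = 443000


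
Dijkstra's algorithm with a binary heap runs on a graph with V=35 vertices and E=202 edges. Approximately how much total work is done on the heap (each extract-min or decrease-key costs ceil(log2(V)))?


Dijkstra with a binary heap: each vertex is extracted once, each edge may relax once.
Each heap operation costs O(log V).
V + E = 35 + 202 = 237
ceil(log2(35)) = 6 (since 2^5 = 32 < 35 <= 64 = 2^6)
Total heap work = (V+E) * ceil(log2(V)) = 237 * 6 = 1422


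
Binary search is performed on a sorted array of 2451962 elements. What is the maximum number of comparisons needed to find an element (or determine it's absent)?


Binary search halves the search space each comparison:
  Step 1: search space = 2451962 -> 1225981
  Step 2: search space = 1225981 -> 612990
  Step 3: search space = 612990 -> 306495
  Step 4: search space = 306495 -> 153247
  Step 5: search space = 153247 -> 76623
  Step 6: search space = 76623 -> 38311
  Step 7: search space = 38311 -> 19155
  Step 8: search space = 19155 -> 9577
  Step 9: search space = 9577 -> 4788
  Step 10: search space = 4788 -> 2394
  Step 11: search space = 2394 -> 1197
  Step 12: search space = 1197 -> 598
  Step 13: search space = 598 -> 299
  Step 14: search space = 299 -> 149
  Step 15: search space = 149 -> 74
  Step 16: search space = 74 -> 37
  Step 17: search space = 37 -> 18
  Step 18: search space = 18 -> 9
  Step 19: search space = 9 -> 4
  Step 20: search space = 4 -> 2
  Step 21: search space = 2 -> 1
  Step 22: search space = 1 (final check)
Maximum comparisons = floor(log2(2451962)) + 1 = 21 + 1 = 22


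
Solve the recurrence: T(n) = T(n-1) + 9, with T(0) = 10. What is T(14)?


Unrolling the recurrence:
T(14) = T(13) + 9
       = T(12) + 9 + 9
       = T(11) + 9*3
       ...
       = T(0) + 9*14
       = 10 + 126 = 136


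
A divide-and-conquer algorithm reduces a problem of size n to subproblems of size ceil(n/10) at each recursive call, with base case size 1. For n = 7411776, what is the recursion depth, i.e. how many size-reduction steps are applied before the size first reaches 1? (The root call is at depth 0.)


Each step divides the size by 10 (rounding up); after k steps the size is ceil(n/10^k), which equals 1 exactly when 10^k >= n.
So the depth is the smallest k with 10^k >= 7411776, i.e. ceil(log_10(7411776)).
10^6 = 1000000 < 7411776 <= 10000000 = 10^7
Recursion depth = 7


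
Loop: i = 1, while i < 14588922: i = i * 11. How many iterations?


i multiplies by 11 each step:
i = 1 -> 11 -> 121 -> 1331 -> 14641 -> 161051 -> 1771561 -> 19487171 (stop)
Iterations = ceil(log_11(14588922)) = 7


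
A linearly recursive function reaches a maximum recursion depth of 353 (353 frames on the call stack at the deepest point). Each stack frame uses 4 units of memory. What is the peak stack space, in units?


Maximum recursion depth = 353 frames
Memory per frame = 4 units
Total stack space = depth * frame_size
= 353 * 4 = 1412


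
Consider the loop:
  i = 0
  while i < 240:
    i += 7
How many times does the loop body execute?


Starting at i = 0, each iteration adds 7.
Iterations until i >= 240:
  Iteration 1: i = 0 -> i = 7
  Iteration 2: i = 7 -> i = 14
  Iteration 3: i = 14 -> i = 21
  Iteration 4: i = 21 -> i = 28
  Iteration 5: i = 28 -> i = 35
  Iteration 6: i = 35 -> i = 42
  Iteration 7: i = 42 -> i = 49
  Iteration 8: i = 49 -> i = 56
  ... continuing ...
Total iterations = ceil(240/7) = 35


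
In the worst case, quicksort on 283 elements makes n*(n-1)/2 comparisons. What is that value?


Sum of comparisons per partition:
282 + 281 + ... + 1 + 0
= 283 * (283 - 1) / 2
= 283 * 282 / 2
= 39903


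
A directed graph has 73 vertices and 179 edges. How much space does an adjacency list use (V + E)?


Adjacency list: one list head per vertex + one entry per edge
Vertex heads: 73
Edge entries: 179
Total = 73 + 179 = 252


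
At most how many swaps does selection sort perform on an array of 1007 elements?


Each of the 1006 passes places one element in its final position.
Pass 1: swap minimum into position 0
Pass 2: swap minimum of remaining into position 1
...
Pass 1006: last two elements, one swap
Maximum swaps = 1007 - 1 = 1006


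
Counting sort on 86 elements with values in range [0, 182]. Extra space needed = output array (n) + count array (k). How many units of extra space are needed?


Output array size: 86 (to store sorted result)
Count array size: 183 (one slot per possible value, range 0 to 182)
Total extra space = 86 + 183 = 269


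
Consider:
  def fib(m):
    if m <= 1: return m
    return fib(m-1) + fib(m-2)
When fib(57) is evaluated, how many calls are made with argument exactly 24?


Let N(m) = number of times fib(m) is called while evaluating fib(57).
N(57) = 1 (the initial call).
N(56) = 1 (only fib(57) calls it).
For 1 <= m <= 55: fib(m) is called by fib(m+1) and fib(m+2), so
  N(m) = N(m+1) + N(m+2).
fib(0) is called only by fib(2), so N(0) = N(2).
Walk down from m=57:
  N(57)=1, N(56)=1, N(55)=2, N(54)=3, N(53)=5, N(52)=8, N(51)=13, N(50)=21, N(49)=34, N(48)=55, N(47)=89, N(46)=144, N(45)=233, N(44)=377, N(43)=610, N(42)=987, N(41)=1597, N(40)=2584, N(39)=4181, N(38)=6765, N(37)=10946, N(36)=17711, N(35)=28657, N(34)=46368, N(33)=75025, N(32)=121393, N(31)=196418, N(30)=317811, N(29)=514229, N(28)=832040, N(27)=1346269, N(26)=2178309, N(25)=3524578, N(24)=5702887
N(24) = 5702887


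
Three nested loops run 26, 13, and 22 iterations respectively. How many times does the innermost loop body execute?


Loop 1 (outermost): 26 iterations
Loop 2 (middle): 13 iterations per outer
Loop 3 (innermost): 22 iterations per middle
Total = 26 * 13 * 22 = 7436


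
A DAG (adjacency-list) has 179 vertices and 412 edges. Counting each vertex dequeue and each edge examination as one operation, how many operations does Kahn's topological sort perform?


V = 179 (vertex processing)
E = 412 (edge processing)
V + E = 179 + 412 = 591


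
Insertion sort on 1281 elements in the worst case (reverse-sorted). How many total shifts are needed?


In the worst case (reverse-sorted), each element shifts past all previous:
  Element 1: 1 shifts
  Element 2: 2 shifts
  Element 3: 3 shifts
  Element 4: 4 shifts
  Element 5: 5 shifts
  ...
  Element 1280: 1280 shifts
Total = 1 + 2 + ... + 1280
= 1281*(1281-1)/2 = 819840


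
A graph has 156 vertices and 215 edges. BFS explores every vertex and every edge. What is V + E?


A full BFS traversal dequeues each vertex once and examines each edge once.
Vertex visits: 156
Edge visits: 215
V + E = 156 + 215 = 371


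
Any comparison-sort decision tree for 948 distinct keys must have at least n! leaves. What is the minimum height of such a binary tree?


A binary decision tree of height h has at most 2^h leaves and needs at least n! of them, so h >= ceil(log2(n!)).
948! is far too large to multiply out, so use Stirling's series:
  ln(n!) ~ n ln n - n + (1/2) ln(2 pi n) + 1/(12n)  (error below 1/(360 n^3), negligible here)
  ln(948) = 6.8543545
  n ln n = 948 * 6.8543545 = 6497.9281
  (1/2) ln(2 pi * 948) = (1/2) ln(5956.4597) = 4.3461
  1/(12*948) = 0.0001
  ln(948!) ~ 6497.9281 - 948 + 4.3461 + 0.0001 = 5554.2743
Convert to base 2: log2(948!) = 5554.2743 / ln 2 = 5554.2743 / 0.69314718 = 8013.1240
ceil(8013.1240) = 8014


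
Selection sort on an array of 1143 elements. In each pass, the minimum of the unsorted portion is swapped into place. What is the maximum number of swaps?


Selection sort performs one swap per pass:
  Pass 1: find min in positions 0 to 1142, swap with position 0
  Pass 2: find min in positions 1 to 1142, swap with position 1
  Pass 3: find min in positions 2 to 1142, swap with position 2
  Pass 4: find min in positions 3 to 1142, swap with position 3
  Pass 5: find min in positions 4 to 1142, swap with position 4
  ... (1137 more passes)
Total passes (and swaps) = n - 1 = 1143 - 1 = 1142


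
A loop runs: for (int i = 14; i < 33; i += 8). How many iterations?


Loop starts at i = 14, increments by 8, stops when i >= 33.
Number of iterations = ceil((33 - 14) / 8)
= ceil(19 / 8)
= 3


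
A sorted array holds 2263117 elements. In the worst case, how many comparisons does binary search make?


Halving sequence: 2263117 -> 1131558 -> 565779 -> 282889 -> 141444 -> 70722 -> 35361 -> 17680 -> 8840 -> 4420 -> 2210 -> 1105 -> 552 -> 276 -> 138 -> 69 -> 34 -> 17 -> 8 -> 4 -> 2 -> 1
Number of halvings = 21
Max comparisons = 21 + 1 = 22


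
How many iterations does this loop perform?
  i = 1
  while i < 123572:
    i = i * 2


The loop variable doubles each iteration:
i = 1 -> 2 -> 4 -> 8 -> 16 -> 32 -> 64 -> 128 -> 256 -> 512 -> 1024 -> 2048 -> 4096 -> 8192 -> 16384 -> 32768 -> 65536 -> 131072 (stop, 131072 >= 123572)
Number of doublings = ceil(log2(123572)) = 17


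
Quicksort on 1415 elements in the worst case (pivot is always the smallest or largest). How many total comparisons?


In the worst case, each partition step picks the worst pivot:
  Partition 1: 1414 comparisons (n-1 elements to compare)
  Partition 2: 1413 comparisons
  Partition 3: 1412 comparisons
  Partition 4: 1411 comparisons
  Partition 5: 1410 comparisons
  ...
  Last partition: 0 comparisons
Total = (n-1) + (n-2) + ... + 1 + 0 = n*(n-1)/2
= 1415*1414/2 = 1000405


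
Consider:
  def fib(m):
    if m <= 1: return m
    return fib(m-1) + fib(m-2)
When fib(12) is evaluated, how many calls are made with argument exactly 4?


Let N(m) = number of times fib(m) is called while evaluating fib(12).
N(12) = 1 (the initial call).
N(11) = 1 (only fib(12) calls it).
For 1 <= m <= 10: fib(m) is called by fib(m+1) and fib(m+2), so
  N(m) = N(m+1) + N(m+2).
fib(0) is called only by fib(2), so N(0) = N(2).
Walk down from m=12:
  N(12)=1, N(11)=1, N(10)=2, N(9)=3, N(8)=5, N(7)=8, N(6)=13, N(5)=21, N(4)=34
N(4) = 34


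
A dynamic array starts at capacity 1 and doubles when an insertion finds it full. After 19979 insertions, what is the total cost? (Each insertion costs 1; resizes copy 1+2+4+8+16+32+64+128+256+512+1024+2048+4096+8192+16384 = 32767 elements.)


Insertion cost: 19979 (one per element)
Resizes occur just before inserting elements 2, 3, 5, 9, ...
Elements copied at each resize: 1 + 2 + 4 + 8 + 16 + 32 + 64 + 128 + 256 + 512 + 1024 + 2048 + 4096 + 8192 + 16384
Sum of copies = 32767 (geometric series: 2^k - 1)
Total = 19979 + 32767 = 52746


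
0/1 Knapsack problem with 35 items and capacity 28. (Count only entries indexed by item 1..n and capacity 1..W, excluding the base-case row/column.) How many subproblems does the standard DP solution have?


The DP table is indexed by (item, capacity).
Rows: 35 items
Columns: 28 capacity values (1 to W)
Total subproblems = 35 * 28 = 980


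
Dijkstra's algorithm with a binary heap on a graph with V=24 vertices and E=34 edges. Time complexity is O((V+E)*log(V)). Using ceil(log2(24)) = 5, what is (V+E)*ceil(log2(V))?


Dijkstra with a binary heap: each vertex is extracted once, each edge may relax once.
Each heap operation costs O(log V).
V + E = 24 + 34 = 58
ceil(log2(24)) = 5 (since 2^4 = 16 < 24 <= 32 = 2^5)
Total heap work = (V+E) * ceil(log2(V)) = 58 * 5 = 290


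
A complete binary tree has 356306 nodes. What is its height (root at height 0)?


In a complete binary tree, level k holds nodes 2^k .. 2^(k+1)-1 (1-indexed).
Height = floor(log2(n)) = floor(log2(356306)) = 18
Check: 2^18 = 262144 <= 356306 < 524288 = 2^19


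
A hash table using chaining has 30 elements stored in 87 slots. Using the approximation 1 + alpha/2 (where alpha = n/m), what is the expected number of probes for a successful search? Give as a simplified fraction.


Load factor alpha = n/m = 30/87
Expected probes = 1 + alpha/2 = 1 + 30/(2*87)
= 1 + 30/174
= 174/174 + 30/174
= 204/174
Simplify: 34/29


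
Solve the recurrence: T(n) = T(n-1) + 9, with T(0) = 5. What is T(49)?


Unrolling the recurrence:
T(49) = T(48) + 9
       = T(47) + 9 + 9
       = T(46) + 9*3
       ...
       = T(0) + 9*49
       = 5 + 441 = 446


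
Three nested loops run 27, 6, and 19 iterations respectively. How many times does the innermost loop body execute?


Loop 1 (outermost): 27 iterations
Loop 2 (middle): 6 iterations per outer
Loop 3 (innermost): 19 iterations per middle
Total = 27 * 6 * 19 = 3078


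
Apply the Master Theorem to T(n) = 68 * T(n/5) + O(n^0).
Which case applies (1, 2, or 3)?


The Master Theorem: T(n) = a*T(n/b) + O(n^c)
  a = 68, b = 5, c = 0
log_b(a) = log_5(68) ~ 2.622
Compare b^c with a: 5^0 = 1 < 68, so c < log_b(a).
Since c < log_b(a), Case 1 applies.
T(n) = O(n^(log_5 68)) ~ O(n^2.622)
Master Theorem case = 1


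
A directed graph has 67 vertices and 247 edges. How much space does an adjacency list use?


Adjacency list: one list head per vertex + one entry per edge
Vertex heads: 67
Edge entries: 247
Total = 67 + 247 = 314


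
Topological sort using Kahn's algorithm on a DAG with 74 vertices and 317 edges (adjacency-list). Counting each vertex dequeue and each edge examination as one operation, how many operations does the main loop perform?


Kahn's algorithm:
  1. Compute in-degrees: O(V + E)
  2. Process queue: each vertex dequeued once (O(V))
     each edge examined once (O(E))
Total = V + E = 74 + 317 = 391


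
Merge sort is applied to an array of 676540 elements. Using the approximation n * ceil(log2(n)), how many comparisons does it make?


Merge sort divides the array into halves recursively.
Number of levels = ceil(log2(676540)) = 20
At each level, approximately n = 676540 comparisons are needed for merging.
Total comparisons ~ n * ceil(log2(n)) = 676540 * 20 = 13530800


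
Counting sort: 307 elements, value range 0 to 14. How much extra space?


n = 307 (output array)
k = 15 (count array for 15 distinct values)
Extra space = 307 + 15 = 322


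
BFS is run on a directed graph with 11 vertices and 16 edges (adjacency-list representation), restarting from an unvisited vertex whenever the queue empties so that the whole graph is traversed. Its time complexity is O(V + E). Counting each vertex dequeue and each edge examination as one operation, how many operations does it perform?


A full BFS traversal dequeues each vertex exactly once and examines each directed edge exactly once.
V = 11 (vertex processing cost)
E = 16 (edge examination cost)
Total operations proportional to V + E = 11 + 16 = 27


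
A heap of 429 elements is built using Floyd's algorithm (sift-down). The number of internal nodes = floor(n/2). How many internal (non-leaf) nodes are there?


Leaf nodes occupy roughly half the array.
Sift-down is called for each internal node, starting from the last one.
Internal nodes = floor(n/2) = floor(429/2) = 214


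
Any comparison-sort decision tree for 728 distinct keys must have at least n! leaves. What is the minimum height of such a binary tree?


A binary decision tree of height h has at most 2^h leaves and needs at least n! of them, so h >= ceil(log2(n!)).
728! is far too large to multiply out, so use Stirling's series:
  ln(n!) ~ n ln n - n + (1/2) ln(2 pi n) + 1/(12n)  (error below 1/(360 n^3), negligible here)
  ln(728) = 6.5903010
  n ln n = 728 * 6.5903010 = 4797.7391
  (1/2) ln(2 pi * 728) = (1/2) ln(4574.1589) = 4.2141
  1/(12*728) = 0.0001
  ln(728!) ~ 4797.7391 - 728 + 4.2141 + 0.0001 = 4073.9533
Convert to base 2: log2(728!) = 4073.9533 / ln 2 = 4073.9533 / 0.69314718 = 5877.4722
ceil(5877.4722) = 5878


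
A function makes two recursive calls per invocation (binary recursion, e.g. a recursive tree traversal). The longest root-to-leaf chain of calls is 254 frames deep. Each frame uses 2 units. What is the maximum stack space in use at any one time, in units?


Binary recursion: the two calls run one after the other, so only one root-to-leaf chain of frames is on the stack at a time.
Maximum depth (longest chain) = 254 frames
Each frame = 2 units
Max stack space = 254 * 2 = 508


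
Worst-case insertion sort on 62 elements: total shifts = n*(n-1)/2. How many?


Sum of shifts = 1 + 2 + 3 + ... + 61
= 62 * 61 / 2
= 3782 / 2
= 1891


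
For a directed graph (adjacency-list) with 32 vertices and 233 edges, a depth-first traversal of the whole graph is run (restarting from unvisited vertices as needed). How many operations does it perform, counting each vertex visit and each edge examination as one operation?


A full DFS traversal visits each vertex once and examines each edge once.
V = 32
E = 233
Sum = 32 + 233 = 265


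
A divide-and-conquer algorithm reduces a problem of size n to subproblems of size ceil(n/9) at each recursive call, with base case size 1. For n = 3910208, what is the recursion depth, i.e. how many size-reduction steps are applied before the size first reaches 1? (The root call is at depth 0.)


Each step divides the size by 9 (rounding up); after k steps the size is ceil(n/9^k), which equals 1 exactly when 9^k >= n.
So the depth is the smallest k with 9^k >= 3910208, i.e. ceil(log_9(3910208)).
9^6 = 531441 < 3910208 <= 4782969 = 9^7
Recursion depth = 7


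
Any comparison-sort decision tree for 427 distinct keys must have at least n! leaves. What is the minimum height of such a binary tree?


A binary decision tree of height h has at most 2^h leaves and needs at least n! of them, so h >= ceil(log2(n!)).
427! is far too large to multiply out, so use Stirling's series:
  ln(n!) ~ n ln n - n + (1/2) ln(2 pi n) + 1/(12n)  (error below 1/(360 n^3), negligible here)
  ln(427) = 6.0567840
  n ln n = 427 * 6.0567840 = 2586.2468
  (1/2) ln(2 pi * 427) = (1/2) ln(2682.9201) = 3.9473
  1/(12*427) = 0.0002
  ln(427!) ~ 2586.2468 - 427 + 3.9473 + 0.0002 = 2163.1943
Convert to base 2: log2(427!) = 2163.1943 / ln 2 = 2163.1943 / 0.69314718 = 3120.8297
ceil(3120.8297) = 3121


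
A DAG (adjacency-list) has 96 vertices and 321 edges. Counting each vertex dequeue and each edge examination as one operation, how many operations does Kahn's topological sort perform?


V = 96 (vertex processing)
E = 321 (edge processing)
V + E = 96 + 321 = 417


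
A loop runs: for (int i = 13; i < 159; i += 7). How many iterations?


Loop starts at i = 13, increments by 7, stops when i >= 159.
Number of iterations = ceil((159 - 13) / 7)
= ceil(146 / 7)
= 21


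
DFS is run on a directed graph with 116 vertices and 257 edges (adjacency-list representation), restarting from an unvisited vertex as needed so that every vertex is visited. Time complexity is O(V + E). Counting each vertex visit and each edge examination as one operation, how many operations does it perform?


A full DFS traversal processes each vertex exactly once (push/pop on stack).
Each directed edge is examined once.
V = 116, E = 257
V + E = 373


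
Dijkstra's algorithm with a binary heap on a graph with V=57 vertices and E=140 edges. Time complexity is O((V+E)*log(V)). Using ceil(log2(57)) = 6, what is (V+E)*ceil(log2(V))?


Dijkstra with a binary heap: each vertex is extracted once, each edge may relax once.
Each heap operation costs O(log V).
V + E = 57 + 140 = 197
ceil(log2(57)) = 6 (since 2^5 = 32 < 57 <= 64 = 2^6)
Total heap work = (V+E) * ceil(log2(V)) = 197 * 6 = 1182


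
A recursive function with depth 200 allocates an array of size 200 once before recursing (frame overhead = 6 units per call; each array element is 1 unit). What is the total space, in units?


Array allocation: 200 units (allocated once)
Stack frames: 200 deep * 6 per frame = 1200 units
Total = 200 + 1200 = 1400


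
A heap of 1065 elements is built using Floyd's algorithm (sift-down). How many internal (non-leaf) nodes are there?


Leaf nodes occupy roughly half the array.
Sift-down is called for each internal node, starting from the last one.
Internal nodes = floor(n/2) = floor(1065/2) = 532


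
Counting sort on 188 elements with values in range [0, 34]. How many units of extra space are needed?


Output array size: 188 (to store sorted result)
Count array size: 35 (one slot per possible value, range 0 to 34)
Total extra space = 188 + 35 = 223


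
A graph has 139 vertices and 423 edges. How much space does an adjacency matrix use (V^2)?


Adjacency matrix: V x V grid of entries
Space = V^2 = 139^2 = 139 * 139 = 19321


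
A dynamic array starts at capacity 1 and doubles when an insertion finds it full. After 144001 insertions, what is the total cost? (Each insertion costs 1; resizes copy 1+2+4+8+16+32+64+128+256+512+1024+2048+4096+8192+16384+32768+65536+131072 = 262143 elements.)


Insertion cost: 144001 (one per element)
Resizes occur just before inserting elements 2, 3, 5, 9, ...
Elements copied at each resize: 1 + 2 + 4 + 8 + 16 + 32 + 64 + 128 + 256 + 512 + 1024 + 2048 + 4096 + 8192 + 16384 + 32768 + 65536 + 131072
Sum of copies = 262143 (geometric series: 2^k - 1)
Total = 144001 + 262143 = 406144


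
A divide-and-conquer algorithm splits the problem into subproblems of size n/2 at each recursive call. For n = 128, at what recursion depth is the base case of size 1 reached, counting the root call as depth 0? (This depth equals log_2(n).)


At each depth, the problem size is divided by 2:
  Depth 0: problem size = 128
  Depth 1: problem size = 64
  Depth 2: problem size = 32
  Depth 3: problem size = 16
  Depth 4: problem size = 8
  Depth 5: problem size = 4
  Depth 6: problem size = 2
  Depth 7: problem size = 1 (base case)
The base case is reached at depth log_2(128) = 7 (the tree has 8 levels counting depth 0, but the depth asked for is 7).
Recursion depth = 7


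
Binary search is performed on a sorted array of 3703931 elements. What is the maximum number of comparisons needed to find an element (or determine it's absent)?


Binary search halves the search space each comparison:
  Step 1: search space = 3703931 -> 1851965
  Step 2: search space = 1851965 -> 925982
  Step 3: search space = 925982 -> 462991
  Step 4: search space = 462991 -> 231495
  Step 5: search space = 231495 -> 115747
  Step 6: search space = 115747 -> 57873
  Step 7: search space = 57873 -> 28936
  Step 8: search space = 28936 -> 14468
  Step 9: search space = 14468 -> 7234
  Step 10: search space = 7234 -> 3617
  Step 11: search space = 3617 -> 1808
  Step 12: search space = 1808 -> 904
  Step 13: search space = 904 -> 452
  Step 14: search space = 452 -> 226
  Step 15: search space = 226 -> 113
  Step 16: search space = 113 -> 56
  Step 17: search space = 56 -> 28
  Step 18: search space = 28 -> 14
  Step 19: search space = 14 -> 7
  Step 20: search space = 7 -> 3
  Step 21: search space = 3 -> 1
  Step 22: search space = 1 (final check)
Maximum comparisons = floor(log2(3703931)) + 1 = 21 + 1 = 22


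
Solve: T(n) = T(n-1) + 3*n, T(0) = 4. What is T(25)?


Expanding the recurrence:
T(25) = T(24) + 3*25
       = T(23) + 3*24 + 3*25
       ...
       = T(0) + 3*(1 + 2 + ... + 25)
       = 4 + 3 * 25*26/2
       = 4 + 3 * 325
       = 4 + 975 = 979


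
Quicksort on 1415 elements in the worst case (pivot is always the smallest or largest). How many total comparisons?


In the worst case, each partition step picks the worst pivot:
  Partition 1: 1414 comparisons (n-1 elements to compare)
  Partition 2: 1413 comparisons
  Partition 3: 1412 comparisons
  Partition 4: 1411 comparisons
  Partition 5: 1410 comparisons
  ...
  Last partition: 0 comparisons
Total = (n-1) + (n-2) + ... + 1 + 0 = n*(n-1)/2
= 1415*1414/2 = 1000405


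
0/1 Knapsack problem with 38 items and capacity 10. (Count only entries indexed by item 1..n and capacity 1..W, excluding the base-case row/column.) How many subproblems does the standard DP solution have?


The DP table is indexed by (item, capacity).
Rows: 38 items
Columns: 10 capacity values (1 to W)
Total subproblems = 38 * 10 = 380


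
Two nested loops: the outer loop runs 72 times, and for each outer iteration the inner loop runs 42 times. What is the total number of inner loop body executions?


Outer loop: 72 iterations
Inner loop: 42 iterations per outer iteration
Total = 72 * 42 = 3024


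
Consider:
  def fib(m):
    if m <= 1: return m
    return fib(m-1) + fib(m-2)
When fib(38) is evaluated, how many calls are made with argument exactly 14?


Let N(m) = number of times fib(m) is called while evaluating fib(38).
N(38) = 1 (the initial call).
N(37) = 1 (only fib(38) calls it).
For 1 <= m <= 36: fib(m) is called by fib(m+1) and fib(m+2), so
  N(m) = N(m+1) + N(m+2).
fib(0) is called only by fib(2), so N(0) = N(2).
Walk down from m=38:
  N(38)=1, N(37)=1, N(36)=2, N(35)=3, N(34)=5, N(33)=8, N(32)=13, N(31)=21, N(30)=34, N(29)=55, N(28)=89, N(27)=144, N(26)=233, N(25)=377, N(24)=610, N(23)=987, N(22)=1597, N(21)=2584, N(20)=4181, N(19)=6765, N(18)=10946, N(17)=17711, N(16)=28657, N(15)=46368, N(14)=75025
N(14) = 75025


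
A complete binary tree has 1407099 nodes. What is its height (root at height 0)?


In a complete binary tree, level k holds nodes 2^k .. 2^(k+1)-1 (1-indexed).
Height = floor(log2(n)) = floor(log2(1407099)) = 20
Check: 2^20 = 1048576 <= 1407099 < 2097152 = 2^21


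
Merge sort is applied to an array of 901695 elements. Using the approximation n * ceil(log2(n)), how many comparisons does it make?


Merge sort divides the array into halves recursively.
Number of levels = ceil(log2(901695)) = 20
At each level, approximately n = 901695 comparisons are needed for merging.
Total comparisons ~ n * ceil(log2(n)) = 901695 * 20 = 18033900


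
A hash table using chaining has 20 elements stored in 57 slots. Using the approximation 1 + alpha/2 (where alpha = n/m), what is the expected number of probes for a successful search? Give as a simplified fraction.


Load factor alpha = n/m = 20/57
Expected probes = 1 + alpha/2 = 1 + 20/(2*57)
= 1 + 20/114
= 114/114 + 20/114
= 134/114
Simplify: 67/57


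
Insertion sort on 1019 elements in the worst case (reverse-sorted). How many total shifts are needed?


In the worst case (reverse-sorted), each element shifts past all previous:
  Element 1: 1 shifts
  Element 2: 2 shifts
  Element 3: 3 shifts
  Element 4: 4 shifts
  Element 5: 5 shifts
  ...
  Element 1018: 1018 shifts
Total = 1 + 2 + ... + 1018
= 1019*(1019-1)/2 = 518671


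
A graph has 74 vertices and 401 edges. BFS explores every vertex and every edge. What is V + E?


A full BFS traversal dequeues each vertex once and examines each edge once.
Vertex visits: 74
Edge visits: 401
V + E = 74 + 401 = 475


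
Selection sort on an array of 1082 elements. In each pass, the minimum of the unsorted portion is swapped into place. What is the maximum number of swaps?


Selection sort performs one swap per pass:
  Pass 1: find min in positions 0 to 1081, swap with position 0
  Pass 2: find min in positions 1 to 1081, swap with position 1
  Pass 3: find min in positions 2 to 1081, swap with position 2
  Pass 4: find min in positions 3 to 1081, swap with position 3
  Pass 5: find min in positions 4 to 1081, swap with position 4
  ... (1076 more passes)
Total passes (and swaps) = n - 1 = 1082 - 1 = 1081


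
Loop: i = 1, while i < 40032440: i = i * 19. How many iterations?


i multiplies by 19 each step:
i = 1 -> 19 -> 361 -> 6859 -> 130321 -> 2476099 -> 47045881 (stop)
Iterations = ceil(log_19(40032440)) = 6


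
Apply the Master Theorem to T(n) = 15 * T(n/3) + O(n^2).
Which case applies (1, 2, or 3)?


The Master Theorem: T(n) = a*T(n/b) + O(n^c)
  a = 15, b = 3, c = 2
log_b(a) = log_3(15) ~ 2.465
Compare b^c with a: 3^2 = 9 < 15, so c < log_b(a).
Since c < log_b(a), Case 1 applies.
T(n) = O(n^(log_3 15)) ~ O(n^2.465)
Master Theorem case = 1


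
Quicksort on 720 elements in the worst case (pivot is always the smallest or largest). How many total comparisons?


In the worst case, each partition step picks the worst pivot:
  Partition 1: 719 comparisons (n-1 elements to compare)
  Partition 2: 718 comparisons
  Partition 3: 717 comparisons
  Partition 4: 716 comparisons
  Partition 5: 715 comparisons
  ...
  Last partition: 0 comparisons
Total = (n-1) + (n-2) + ... + 1 + 0 = n*(n-1)/2
= 720*719/2 = 258840


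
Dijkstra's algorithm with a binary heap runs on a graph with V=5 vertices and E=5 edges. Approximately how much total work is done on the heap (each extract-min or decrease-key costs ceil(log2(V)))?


Dijkstra with a binary heap: each vertex is extracted once, each edge may relax once.
Each heap operation costs O(log V).
V + E = 5 + 5 = 10
ceil(log2(5)) = 3 (since 2^2 = 4 < 5 <= 8 = 2^3)
Total heap work = (V+E) * ceil(log2(V)) = 10 * 3 = 30


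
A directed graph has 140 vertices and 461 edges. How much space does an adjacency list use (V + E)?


Adjacency list: one list head per vertex + one entry per edge
Vertex heads: 140
Edge entries: 461
Total = 140 + 461 = 601


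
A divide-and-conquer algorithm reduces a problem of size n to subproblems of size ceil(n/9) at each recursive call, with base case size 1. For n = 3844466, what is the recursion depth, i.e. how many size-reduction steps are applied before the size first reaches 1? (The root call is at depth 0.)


Each step divides the size by 9 (rounding up); after k steps the size is ceil(n/9^k), which equals 1 exactly when 9^k >= n.
So the depth is the smallest k with 9^k >= 3844466, i.e. ceil(log_9(3844466)).
9^6 = 531441 < 3844466 <= 4782969 = 9^7
Recursion depth = 7


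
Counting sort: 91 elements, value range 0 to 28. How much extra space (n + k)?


n = 91 (output array)
k = 29 (count array for 29 distinct values)
Extra space = 91 + 29 = 120


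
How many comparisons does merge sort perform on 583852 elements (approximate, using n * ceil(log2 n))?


Recursion depth: ceil(log2(583852)) = 20
Each recursion level merges n = 583852 elements
Total = 583852 * 20 = 11677040


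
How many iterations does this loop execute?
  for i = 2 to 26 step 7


The loop variable i takes values starting at 2 and increments by 7 each iteration.
Sequence: i = 2, 9, 16, 23
The upper bound 26 is inclusive, so the count is floor((last - first) / step) + 1:
floor((26 - 2) / 7) + 1 = floor(24/7) + 1 = 3 + 1 = 4


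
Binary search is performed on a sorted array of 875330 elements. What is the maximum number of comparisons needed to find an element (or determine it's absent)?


Binary search halves the search space each comparison:
  Step 1: search space = 875330 -> 437665
  Step 2: search space = 437665 -> 218832
  Step 3: search space = 218832 -> 109416
  Step 4: search space = 109416 -> 54708
  Step 5: search space = 54708 -> 27354
  Step 6: search space = 27354 -> 13677
  Step 7: search space = 13677 -> 6838
  Step 8: search space = 6838 -> 3419
  Step 9: search space = 3419 -> 1709
  Step 10: search space = 1709 -> 854
  Step 11: search space = 854 -> 427
  Step 12: search space = 427 -> 213
  Step 13: search space = 213 -> 106
  Step 14: search space = 106 -> 53
  Step 15: search space = 53 -> 26
  Step 16: search space = 26 -> 13
  Step 17: search space = 13 -> 6
  Step 18: search space = 6 -> 3
  Step 19: search space = 3 -> 1
  Step 20: search space = 1 (final check)
Maximum comparisons = floor(log2(875330)) + 1 = 19 + 1 = 20


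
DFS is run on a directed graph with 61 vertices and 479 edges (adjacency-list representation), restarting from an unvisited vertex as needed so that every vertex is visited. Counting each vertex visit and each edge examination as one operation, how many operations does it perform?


A full DFS traversal processes each vertex exactly once (push/pop on stack).
Each directed edge is examined once.
V = 61, E = 479
V + E = 540


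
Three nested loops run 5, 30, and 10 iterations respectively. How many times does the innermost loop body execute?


Loop 1 (outermost): 5 iterations
Loop 2 (middle): 30 iterations per outer
Loop 3 (innermost): 10 iterations per middle
Total = 5 * 30 * 10 = 1500


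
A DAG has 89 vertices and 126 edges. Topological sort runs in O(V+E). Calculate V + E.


V = 89 (vertex processing)
E = 126 (edge processing)
V + E = 89 + 126 = 215


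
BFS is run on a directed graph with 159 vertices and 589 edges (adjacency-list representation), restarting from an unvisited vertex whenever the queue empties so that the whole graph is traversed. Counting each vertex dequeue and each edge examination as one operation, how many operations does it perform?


A full BFS traversal dequeues each vertex exactly once and examines each directed edge exactly once.
V = 159 (vertex processing cost)
E = 589 (edge examination cost)
Total operations proportional to V + E = 159 + 589 = 748


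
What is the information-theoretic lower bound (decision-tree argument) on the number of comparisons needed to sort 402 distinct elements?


A binary decision tree of height h has at most 2^h leaves and needs at least n! of them, so h >= ceil(log2(n!)).
402! is far too large to multiply out, so use Stirling's series:
  ln(n!) ~ n ln n - n + (1/2) ln(2 pi n) + 1/(12n)  (error below 1/(360 n^3), negligible here)
  ln(402) = 5.9964521
  n ln n = 402 * 5.9964521 = 2410.5737
  (1/2) ln(2 pi * 402) = (1/2) ln(2525.8405) = 3.9172
  1/(12*402) = 0.0002
  ln(402!) ~ 2410.5737 - 402 + 3.9172 + 0.0002 = 2012.4911
Convert to base 2: log2(402!) = 2012.4911 / ln 2 = 2012.4911 / 0.69314718 = 2903.4109
ceil(2903.4109) = 2904


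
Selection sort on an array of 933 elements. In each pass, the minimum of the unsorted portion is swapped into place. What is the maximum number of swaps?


Selection sort performs one swap per pass:
  Pass 1: find min in positions 0 to 932, swap with position 0
  Pass 2: find min in positions 1 to 932, swap with position 1
  Pass 3: find min in positions 2 to 932, swap with position 2
  Pass 4: find min in positions 3 to 932, swap with position 3
  Pass 5: find min in positions 4 to 932, swap with position 4
  ... (927 more passes)
Total passes (and swaps) = n - 1 = 933 - 1 = 932


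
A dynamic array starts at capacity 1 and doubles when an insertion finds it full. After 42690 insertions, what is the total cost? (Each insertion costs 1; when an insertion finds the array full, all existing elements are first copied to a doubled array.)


Insertion cost: 42690 (one per element)
Resizes occur just before inserting elements 2, 3, 5, 9, ...
Elements copied at each resize: 1 + 2 + 4 + 8 + 16 + 32 + 64 + 128 + 256 + 512 + 1024 + 2048 + 4096 + 8192 + 16384 + 32768
Sum of copies = 65535 (geometric series: 2^k - 1)
Total = 42690 + 65535 = 108225


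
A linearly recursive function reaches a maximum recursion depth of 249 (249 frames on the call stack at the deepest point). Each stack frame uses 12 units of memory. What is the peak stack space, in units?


Maximum recursion depth = 249 frames
Memory per frame = 12 units
Total stack space = depth * frame_size
= 249 * 12 = 2988


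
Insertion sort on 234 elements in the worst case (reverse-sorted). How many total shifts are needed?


In the worst case (reverse-sorted), each element shifts past all previous:
  Element 1: 1 shifts
  Element 2: 2 shifts
  Element 3: 3 shifts
  Element 4: 4 shifts
  Element 5: 5 shifts
  ...
  Element 233: 233 shifts
Total = 1 + 2 + ... + 233
= 234*(234-1)/2 = 27261


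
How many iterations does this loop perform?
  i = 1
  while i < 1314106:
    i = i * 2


The loop variable doubles each iteration:
i = 1 -> 2 -> 4 -> 8 -> 16 -> 32 -> 64 -> 128 -> 256 -> 512 -> 1024 -> 2048 -> 4096 -> 8192 -> 16384 -> 32768 -> 65536 -> 131072 -> 262144 -> 524288 -> 1048576 -> 2097152 (stop, 2097152 >= 1314106)
Number of doublings = ceil(log2(1314106)) = 21


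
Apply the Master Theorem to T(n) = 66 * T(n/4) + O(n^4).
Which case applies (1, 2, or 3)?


The Master Theorem: T(n) = a*T(n/b) + O(n^c)
  a = 66, b = 4, c = 4
log_b(a) = log_4(66) ~ 3.022
Compare b^c with a: 4^4 = 256 > 66, so c > log_b(a).
Since c > log_b(a), Case 3 applies.
T(n) = O(n^4)
Master Theorem case = 3


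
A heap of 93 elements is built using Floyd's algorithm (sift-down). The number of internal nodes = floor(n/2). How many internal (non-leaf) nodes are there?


Leaf nodes occupy roughly half the array.
Sift-down is called for each internal node, starting from the last one.
Internal nodes = floor(n/2) = floor(93/2) = 46


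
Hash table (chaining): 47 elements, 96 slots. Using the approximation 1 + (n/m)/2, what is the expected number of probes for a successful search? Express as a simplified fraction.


Computing expected probes:
alpha = 47/96
= 1 + alpha/2
= 1 + 47/(2*96)
= (2*96 + 47) / (2*96)
= 239/192


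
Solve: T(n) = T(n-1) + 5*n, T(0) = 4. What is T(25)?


Expanding the recurrence:
T(25) = T(24) + 5*25
       = T(23) + 5*24 + 5*25
       ...
       = T(0) + 5*(1 + 2 + ... + 25)
       = 4 + 5 * 25*26/2
       = 4 + 5 * 325
       = 4 + 1625 = 1629


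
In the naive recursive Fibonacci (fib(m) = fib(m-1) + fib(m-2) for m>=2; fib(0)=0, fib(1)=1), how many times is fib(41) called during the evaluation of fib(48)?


Let N(m) = number of times fib(m) is called while evaluating fib(48).
N(48) = 1 (the initial call).
N(47) = 1 (only fib(48) calls it).
For 1 <= m <= 46: fib(m) is called by fib(m+1) and fib(m+2), so
  N(m) = N(m+1) + N(m+2).
fib(0) is called only by fib(2), so N(0) = N(2).
Walk down from m=48:
  N(48)=1, N(47)=1, N(46)=2, N(45)=3, N(44)=5, N(43)=8, N(42)=13, N(41)=21
N(41) = 21
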